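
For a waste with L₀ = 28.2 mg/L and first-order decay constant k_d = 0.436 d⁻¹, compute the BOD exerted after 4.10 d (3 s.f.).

y ≈ 23.5 mg/L

y_t = L₀(1 − e^(−k_d t)) = 28.2 × (1 − e^(−0.436×4.10))
= 28.2 × (1 − 0.1674) = 28.2 × 0.8326 = 23.48 mg/L.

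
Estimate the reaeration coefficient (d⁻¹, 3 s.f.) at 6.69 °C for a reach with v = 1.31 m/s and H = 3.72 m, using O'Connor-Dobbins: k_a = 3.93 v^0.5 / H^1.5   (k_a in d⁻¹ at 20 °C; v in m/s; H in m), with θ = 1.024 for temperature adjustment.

k_a(20) = 3.93 × 1.31^0.5 / 3.72^1.5 = 3.93 × 1.145 / 7.175 = 0.6269 d⁻¹.
k_a(6.69) = 0.6269 × 1.024^(6.69−20) = 0.6269 × 0.7293 = 0.4572 d⁻¹.

k_a ≈ 0.457 d⁻¹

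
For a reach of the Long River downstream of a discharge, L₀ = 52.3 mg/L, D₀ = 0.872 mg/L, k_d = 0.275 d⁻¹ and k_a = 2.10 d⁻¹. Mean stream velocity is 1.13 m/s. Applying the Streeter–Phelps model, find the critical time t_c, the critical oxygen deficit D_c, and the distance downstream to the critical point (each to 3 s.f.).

t_c = [1/(k_a−k_d)] ln[(k_a/k_d)(1 − D₀(k_a−k_d)/(k_d L₀))]
= [1/(2.10−0.275)] ln[(2.10/0.275)(1 − 0.872×1.825/(0.275×52.3))]
= (1/1.825) ln[7.636 × 0.8894] = 0.5479 × ln(6.791) = 0.5479 × 1.916 = 1.050 d.
D_c = (k_d/k_a) L₀ e^(−k_d t_c) = (0.275/2.10) × 52.3 × e^(−0.275×1.050) = 0.1310 × 52.3 × 0.7493 = 5.132 mg/L.
x_c = v t_c = 1.13 m/s × 1.050 d × 86400 s/d = 102500 m ≈ 102 km.

t_c ≈ 1.05 d; D_c ≈ 5.13 mg/L; x_c ≈ 102 km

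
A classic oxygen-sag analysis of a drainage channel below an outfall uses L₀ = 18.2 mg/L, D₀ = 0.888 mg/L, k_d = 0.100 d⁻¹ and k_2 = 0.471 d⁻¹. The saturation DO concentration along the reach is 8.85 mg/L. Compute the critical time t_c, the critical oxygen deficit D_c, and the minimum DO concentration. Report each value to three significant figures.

t_c = [1/(k_2−k_d)] ln[(k_2/k_d)(1 − D₀(k_2−k_d)/(k_d L₀))]
= [1/(0.471−0.100)] ln[(0.471/0.100)(1 − 0.888×0.3710/(0.100×18.2))]
= (1/0.3710) ln[4.710 × 0.8190] = 2.695 × ln(3.857) = 2.695 × 1.350 = 3.639 d.
D_c = (k_d/k_2) L₀ e^(−k_d t_c) = (0.100/0.471) × 18.2 × e^(−0.100×3.639) = 0.2123 × 18.2 × 0.6950 = 2.685 mg/L.
Minimum DO = C_s − D_c = 8.85 − 2.685 = 6.165 mg/L.

t_c ≈ 3.64 d; D_c ≈ 2.69 mg/L; min DO ≈ 6.16 mg/L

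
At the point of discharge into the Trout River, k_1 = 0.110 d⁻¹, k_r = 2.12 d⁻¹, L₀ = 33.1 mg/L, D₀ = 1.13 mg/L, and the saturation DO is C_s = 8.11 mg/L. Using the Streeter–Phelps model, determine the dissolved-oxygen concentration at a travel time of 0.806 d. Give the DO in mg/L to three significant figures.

k_1 L₀/(k_r−k_1) = 0.110×33.1/(2.12−0.110) = 3.641/2.010 = 1.811 mg/L.
e^(−k_1 t) = e^(−0.110×0.8060) = 0.9152; e^(−k_r t) = e^(−2.12×0.8060) = 0.1811.
D = 1.811 × (0.9152 − 0.1811) + 1.13 × 0.1811 = 1.330 + 0.2046 = 1.534 mg/L.
DO = C_s − D = 8.11 − 1.534 = 6.576 mg/L.

DO ≈ 6.58 mg/L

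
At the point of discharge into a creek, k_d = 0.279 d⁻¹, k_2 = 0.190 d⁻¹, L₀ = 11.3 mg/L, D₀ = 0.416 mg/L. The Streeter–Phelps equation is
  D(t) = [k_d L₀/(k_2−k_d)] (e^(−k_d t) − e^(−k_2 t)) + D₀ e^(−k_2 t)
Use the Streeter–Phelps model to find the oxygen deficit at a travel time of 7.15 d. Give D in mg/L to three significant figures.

k_d L₀/(k_2−k_d) = 0.279×11.3/(0.190−0.279) = 3.153/-0.08900 = -35.42 mg/L.
e^(−k_d t) = e^(−0.279×7.150) = 0.1360; e^(−k_2 t) = e^(−0.190×7.150) = 0.2570.
D = -35.42 × (0.1360 − 0.2570) + 0.416 × 0.2570 = 4.287 + 0.1069 = 4.394 mg/L.

D ≈ 4.39 mg/L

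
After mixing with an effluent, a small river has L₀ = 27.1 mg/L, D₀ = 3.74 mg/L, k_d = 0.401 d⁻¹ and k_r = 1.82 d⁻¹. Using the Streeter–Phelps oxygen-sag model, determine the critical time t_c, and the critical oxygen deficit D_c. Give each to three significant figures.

t_c ≈ 0.594 d; D_c ≈ 4.71 mg/L

t_c = [1/(k_r−k_d)] ln[(k_r/k_d)(1 − D₀(k_r−k_d)/(k_d L₀))]
= [1/(1.82−0.401)] ln[(1.82/0.401)(1 − 3.74×1.419/(0.401×27.1))]
= (1/1.419) ln[4.539 × 0.5116] = 0.7047 × ln(2.322) = 0.7047 × 0.8425 = 0.5937 d.
D_c = (k_d/k_r) L₀ e^(−k_d t_c) = (0.401/1.82) × 27.1 × e^(−0.401×0.5937) = 0.2203 × 27.1 × 0.7881 = 4.706 mg/L.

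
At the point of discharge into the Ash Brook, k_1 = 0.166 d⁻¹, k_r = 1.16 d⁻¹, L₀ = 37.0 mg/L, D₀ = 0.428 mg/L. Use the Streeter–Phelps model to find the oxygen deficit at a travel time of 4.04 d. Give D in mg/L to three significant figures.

k_1 L₀/(k_r−k_1) = 0.166×37.0/(1.16−0.166) = 6.142/0.9940 = 6.179 mg/L.
e^(−k_1 t) = e^(−0.166×4.040) = 0.5114; e^(−k_r t) = e^(−1.16×4.040) = 0.009220.
D = 6.179 × (0.5114 − 0.009220) + 0.428 × 0.009220 = 3.103 + 0.003946 = 3.107 mg/L.

D ≈ 3.11 mg/L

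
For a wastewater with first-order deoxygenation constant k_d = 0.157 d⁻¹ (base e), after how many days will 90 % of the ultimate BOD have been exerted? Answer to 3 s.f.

t ≈ 14.7 d

y/L₀ = 1 − e^(−k_d t) = 0.90 ⇒ e^(−k_d t) = 0.100
t = −ln(0.100) / 0.157 = 2.303 / 0.157 = 14.67 d.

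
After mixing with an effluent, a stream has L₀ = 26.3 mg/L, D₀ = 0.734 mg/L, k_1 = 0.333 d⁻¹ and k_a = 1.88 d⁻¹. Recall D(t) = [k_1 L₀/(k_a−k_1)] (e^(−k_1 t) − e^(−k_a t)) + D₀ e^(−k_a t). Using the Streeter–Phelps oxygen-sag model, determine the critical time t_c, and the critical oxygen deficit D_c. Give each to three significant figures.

t_c ≈ 1.03 d; D_c ≈ 3.31 mg/L

t_c = [1/(k_a−k_1)] ln[(k_a/k_1)(1 − D₀(k_a−k_1)/(k_1 L₀))]
= [1/(1.88−0.333)] ln[(1.88/0.333)(1 − 0.734×1.547/(0.333×26.3))]
= (1/1.547) ln[5.646 × 0.8703] = 0.6464 × ln(4.914) = 0.6464 × 1.592 = 1.029 d.
D_c = (k_1/k_a) L₀ e^(−k_1 t_c) = (0.333/1.88) × 26.3 × e^(−0.333×1.029) = 0.1771 × 26.3 × 0.7099 = 3.307 mg/L.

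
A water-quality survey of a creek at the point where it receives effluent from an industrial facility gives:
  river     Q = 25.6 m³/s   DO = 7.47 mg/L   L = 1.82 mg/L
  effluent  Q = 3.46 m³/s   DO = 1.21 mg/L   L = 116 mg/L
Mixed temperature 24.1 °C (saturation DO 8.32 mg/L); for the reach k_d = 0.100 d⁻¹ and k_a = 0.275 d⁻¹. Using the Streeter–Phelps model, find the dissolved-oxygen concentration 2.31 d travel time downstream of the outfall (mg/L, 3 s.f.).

Mixed DO = (25.6×7.47 + 3.46×1.21)/(25.6+3.46) = 195.4/29.06 = 6.725 mg/L.
Mixed L₀ = (25.6×1.82 + 3.46×116)/(29.06) = 448.0/29.06 = 15.41 mg/L.
Initial deficit D₀ = C_s − DO₀ = 8.32 − 6.725 = 1.595 mg/L.
D(2.31) = [0.100×15.41/(0.275−0.100)](e^(−0.100×2.31) − e^(−0.275×2.31)) + 1.595 e^(−0.275×2.31)
= 8.808 × (0.7937 − 0.5298) + 1.595 × 0.5298 = 3.170 mg/L.
DO = 8.32 − 3.170 = 5.150 mg/L.

DO ≈ 5.15 mg/L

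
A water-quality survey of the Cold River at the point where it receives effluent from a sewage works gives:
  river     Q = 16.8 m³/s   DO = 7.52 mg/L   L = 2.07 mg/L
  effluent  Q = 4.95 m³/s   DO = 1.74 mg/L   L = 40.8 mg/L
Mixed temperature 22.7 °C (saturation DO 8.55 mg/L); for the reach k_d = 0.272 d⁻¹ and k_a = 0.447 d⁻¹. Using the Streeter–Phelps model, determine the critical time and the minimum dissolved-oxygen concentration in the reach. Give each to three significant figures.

Mixed DO = (16.8×7.52 + 4.95×1.74)/(16.8+4.95) = 134.9/21.75 = 6.205 mg/L.
Mixed L₀ = (16.8×2.07 + 4.95×40.8)/(21.75) = 236.7/21.75 = 10.88 mg/L.
Initial deficit D₀ = C_s − DO₀ = 8.55 − 6.205 = 2.345 mg/L.
t_c = (1/0.1750) ln[(0.447/0.272)(1 − 2.345×0.1750/(0.272×10.88))] = 5.714 × ln(1.416) = 1.986 d.
D_c = (0.272/0.447) × 10.88 × e^(−0.272×1.986) = 0.6085 × 10.88 × 0.5827 = 3.859 mg/L.
Minimum DO = 8.55 − 3.859 = 4.691 mg/L.

t_c ≈ 1.99 d; minimum DO ≈ 4.69 mg/L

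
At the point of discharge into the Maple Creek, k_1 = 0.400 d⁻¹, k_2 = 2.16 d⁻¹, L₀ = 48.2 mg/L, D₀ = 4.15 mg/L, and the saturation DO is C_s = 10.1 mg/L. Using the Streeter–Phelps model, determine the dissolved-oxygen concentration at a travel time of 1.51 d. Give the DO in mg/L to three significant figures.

k_1 L₀/(k_2−k_1) = 0.400×48.2/(2.16−0.400) = 19.28/1.760 = 10.95 mg/L.
e^(−k_1 t) = e^(−0.400×1.510) = 0.5466; e^(−k_2 t) = e^(−2.16×1.510) = 0.03833.
D = 10.95 × (0.5466 − 0.03833) + 4.15 × 0.03833 = 5.568 + 0.1591 = 5.727 mg/L.
DO = C_s − D = 10.1 − 5.727 = 4.373 mg/L.

DO ≈ 4.37 mg/L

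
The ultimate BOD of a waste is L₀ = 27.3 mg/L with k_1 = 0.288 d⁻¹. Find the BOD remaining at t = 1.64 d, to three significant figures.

L ≈ 17.0 mg/L

L_t = L₀ e^(−k_1 t) = 27.3 × e^(−0.288×1.64) = 27.3 × 0.6236 = 17.02 mg/L.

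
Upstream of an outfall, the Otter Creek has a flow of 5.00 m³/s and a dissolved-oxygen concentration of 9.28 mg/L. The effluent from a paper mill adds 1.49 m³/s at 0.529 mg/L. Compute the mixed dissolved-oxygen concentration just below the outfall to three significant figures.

7.27 mg/L

Flow-weighted mixing: C = (Q_r C_r + Q_w C_w)/(Q_r + Q_w)
= (5.00×9.28 + 1.49×0.529)/(5.00 + 1.49) = 47.19/6.490 = 7.271 mg/L.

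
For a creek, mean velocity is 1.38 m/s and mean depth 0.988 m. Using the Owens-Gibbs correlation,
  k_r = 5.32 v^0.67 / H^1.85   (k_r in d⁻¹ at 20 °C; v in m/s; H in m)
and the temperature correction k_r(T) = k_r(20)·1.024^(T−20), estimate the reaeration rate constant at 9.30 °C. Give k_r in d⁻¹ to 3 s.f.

k_r(20) = 5.32 × 1.38^0.67 / 0.988^1.85 = 5.32 × 1.241 / 0.9779 = 6.750 d⁻¹.
k_r(9.30) = 6.750 × 1.024^(9.30−20) = 6.750 × 0.7759 = 5.237 d⁻¹.

k_r ≈ 5.24 d⁻¹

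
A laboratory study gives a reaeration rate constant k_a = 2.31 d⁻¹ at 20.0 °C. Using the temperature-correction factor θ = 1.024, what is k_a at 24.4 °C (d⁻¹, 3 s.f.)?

k_a ≈ 2.56 d⁻¹

k_a(T₂) = k_a(T₁) · θ^(T₂−T₁) = 2.31 × 1.024^(24.4−20.0)
= 2.31 × 1.024^4.40 = 2.31 × 1.110 = 2.564 d⁻¹.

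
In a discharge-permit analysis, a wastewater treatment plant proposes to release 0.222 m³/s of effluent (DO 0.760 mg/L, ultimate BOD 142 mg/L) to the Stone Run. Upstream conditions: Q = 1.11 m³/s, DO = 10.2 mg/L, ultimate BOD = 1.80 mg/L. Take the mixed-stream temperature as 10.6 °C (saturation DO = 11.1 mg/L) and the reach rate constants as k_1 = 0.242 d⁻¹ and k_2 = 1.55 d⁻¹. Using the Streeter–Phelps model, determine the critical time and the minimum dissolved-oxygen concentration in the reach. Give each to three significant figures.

t_c ≈ 0.841 d; minimum DO ≈ 7.89 mg/L

Mixed DO = (1.11×10.2 + 0.222×0.760)/(1.11+0.222) = 11.49/1.332 = 8.627 mg/L.
Mixed L₀ = (1.11×1.80 + 0.222×142)/(1.332) = 33.52/1.332 = 25.17 mg/L.
Initial deficit D₀ = C_s − DO₀ = 11.1 − 8.627 = 2.473 mg/L.
t_c = (1/1.308) ln[(1.55/0.242)(1 − 2.473×1.308/(0.242×25.17))] = 0.7645 × ln(3.003) = 0.8406 d.
D_c = (0.242/1.55) × 25.17 × e^(−0.242×0.8406) = 0.1561 × 25.17 × 0.8159 = 3.206 mg/L.
Minimum DO = 11.1 − 3.206 = 7.894 mg/L.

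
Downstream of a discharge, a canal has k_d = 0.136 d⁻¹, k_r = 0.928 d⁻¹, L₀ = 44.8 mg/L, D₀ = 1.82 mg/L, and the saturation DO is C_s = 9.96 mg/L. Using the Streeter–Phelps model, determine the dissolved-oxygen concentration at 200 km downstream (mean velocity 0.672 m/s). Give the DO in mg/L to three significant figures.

Travel time t = x/v = 200 km / (0.672 m/s) = 200000 m / 0.672 m/s = 297600 s = 3.445 d.
k_d L₀/(k_r−k_d) = 0.136×44.8/(0.928−0.136) = 6.093/0.7920 = 7.693 mg/L.
e^(−k_d t) = e^(−0.136×3.445) = 0.6260; e^(−k_r t) = e^(−0.928×3.445) = 0.04090.
D = 7.693 × (0.6260 − 0.04090) + 1.82 × 0.04090 = 4.501 + 0.07444 = 4.575 mg/L.
DO = C_s − D = 9.96 − 4.575 = 5.385 mg/L.

DO ≈ 5.38 mg/L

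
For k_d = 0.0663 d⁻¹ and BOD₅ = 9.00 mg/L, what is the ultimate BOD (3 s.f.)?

BOD₅ = L₀(1 − e^(−5k_d)) ⇒ L₀ = BOD₅ / (1 − e^(−5×0.0663))
= 9.00 / (1 − 0.7178) = 9.00 / 0.2822 = 31.90 mg/L.

L₀ ≈ 31.9 mg/L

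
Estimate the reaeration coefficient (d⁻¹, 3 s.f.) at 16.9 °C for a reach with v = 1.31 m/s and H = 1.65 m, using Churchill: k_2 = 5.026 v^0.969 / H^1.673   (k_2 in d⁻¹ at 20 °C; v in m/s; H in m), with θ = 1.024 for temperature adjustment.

k_2 ≈ 2.62 d⁻¹

k_2(20) = 5.026 × 1.31^0.969 / 1.65^1.673 = 5.026 × 1.299 / 2.311 = 2.825 d⁻¹.
k_2(16.9) = 2.825 × 1.024^(16.9−20) = 2.825 × 0.9291 = 2.625 d⁻¹.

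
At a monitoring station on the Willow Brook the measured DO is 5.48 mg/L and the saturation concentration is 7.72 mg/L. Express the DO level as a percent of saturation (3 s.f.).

% saturation = C/C_s × 100 = 5.48/7.72 × 100 = 71.0 %.

71.0 % saturation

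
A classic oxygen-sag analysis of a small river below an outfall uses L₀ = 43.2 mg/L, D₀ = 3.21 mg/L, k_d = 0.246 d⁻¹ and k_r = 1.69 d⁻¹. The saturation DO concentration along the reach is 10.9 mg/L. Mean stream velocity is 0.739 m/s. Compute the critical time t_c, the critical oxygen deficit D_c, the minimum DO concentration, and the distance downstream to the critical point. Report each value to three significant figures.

t_c ≈ 0.938 d; D_c ≈ 4.99 mg/L; min DO ≈ 5.91 mg/L; x_c ≈ 59.9 km

With k_r/k_d = 6.870 and 1 − D₀(k_r−k_d)/(k_d L₀) = 0.5638,
t_c = ln(6.870 × 0.5638) / (1.69 − 0.246) = ln(3.873) / 1.444 = 1.354/1.444 = 0.9378 d.
L(t_c) = L₀ e^(−k_d t_c) = 43.2 × 0.7940 = 34.30 mg/L, and at the critical point k_r D_c = k_d L, so D_c = (0.246/1.69) × 34.30 = 4.993 mg/L.
Minimum DO = C_s − D_c = 10.9 − 4.993 = 5.907 mg/L.
x_c = v t_c = 0.739 m/s × 0.9378 d × 86400 s/d = 59880 m ≈ 59.9 km.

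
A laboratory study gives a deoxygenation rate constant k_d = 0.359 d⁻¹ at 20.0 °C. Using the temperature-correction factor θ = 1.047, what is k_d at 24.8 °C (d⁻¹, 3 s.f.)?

k_d ≈ 0.448 d⁻¹

k_d(T₂) = k_d(T₁) · θ^(T₂−T₁) = 0.359 × 1.047^(24.8−20.0)
= 0.359 × 1.047^4.80 = 0.359 × 1.247 = 0.4475 d⁻¹.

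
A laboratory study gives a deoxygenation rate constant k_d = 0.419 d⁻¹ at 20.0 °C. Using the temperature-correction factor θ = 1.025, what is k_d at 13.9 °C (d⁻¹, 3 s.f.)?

k_d(T₂) = k_d(T₁) · θ^(T₂−T₁) = 0.419 × 1.025^(13.9−20.0)
= 0.419 × 1.025^-6.10 = 0.419 × 0.8602 = 0.3604 d⁻¹.

k_d ≈ 0.360 d⁻¹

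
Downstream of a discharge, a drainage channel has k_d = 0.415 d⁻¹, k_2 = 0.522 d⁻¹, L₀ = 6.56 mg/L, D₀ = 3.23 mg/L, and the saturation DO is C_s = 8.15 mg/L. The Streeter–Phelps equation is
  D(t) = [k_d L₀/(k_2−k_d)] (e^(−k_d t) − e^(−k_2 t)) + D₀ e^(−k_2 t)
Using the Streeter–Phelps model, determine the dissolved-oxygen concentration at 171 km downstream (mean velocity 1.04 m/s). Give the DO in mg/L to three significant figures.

Travel time t = x/v = 171 km / (1.04 m/s) = 171000 m / 1.04 m/s = 164400 s = 1.903 d.
k_d L₀/(k_2−k_d) = 0.415×6.56/(0.522−0.415) = 2.722/0.1070 = 25.44 mg/L.
e^(−k_d t) = e^(−0.415×1.903) = 0.4540; e^(−k_2 t) = e^(−0.522×1.903) = 0.3703.
D = 25.44 × (0.4540 − 0.3703) + 3.23 × 0.3703 = 2.128 + 1.196 = 3.324 mg/L.
DO = C_s − D = 8.15 − 3.324 = 4.826 mg/L.

DO ≈ 4.83 mg/L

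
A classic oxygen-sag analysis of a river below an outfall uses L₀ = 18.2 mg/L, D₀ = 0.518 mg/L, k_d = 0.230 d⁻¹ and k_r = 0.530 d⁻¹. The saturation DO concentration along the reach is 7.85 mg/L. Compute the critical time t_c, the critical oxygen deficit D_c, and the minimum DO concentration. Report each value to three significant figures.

t_c = [1/(k_r−k_d)] ln[(k_r/k_d)(1 − D₀(k_r−k_d)/(k_d L₀))]
= [1/(0.530−0.230)] ln[(0.530/0.230)(1 − 0.518×0.3000/(0.230×18.2))]
= (1/0.3000) ln[2.304 × 0.9629] = 3.333 × ln(2.219) = 3.333 × 0.7970 = 2.657 d.
D_c = (k_d/k_r) L₀ e^(−k_d t_c) = (0.230/0.530) × 18.2 × e^(−0.230×2.657) = 0.4340 × 18.2 × 0.5428 = 4.287 mg/L.
Minimum DO = C_s − D_c = 7.85 − 4.287 = 3.563 mg/L.

t_c ≈ 2.66 d; D_c ≈ 4.29 mg/L; min DO ≈ 3.56 mg/L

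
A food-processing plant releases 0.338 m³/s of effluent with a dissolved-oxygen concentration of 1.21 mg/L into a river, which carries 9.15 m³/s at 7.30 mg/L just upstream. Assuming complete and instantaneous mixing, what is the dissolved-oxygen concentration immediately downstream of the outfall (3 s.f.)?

Flow-weighted mixing: C = (Q_r C_r + Q_w C_w)/(Q_r + Q_w)
= (9.15×7.30 + 0.338×1.21)/(9.15 + 0.338) = 67.20/9.488 = 7.083 mg/L.

7.08 mg/L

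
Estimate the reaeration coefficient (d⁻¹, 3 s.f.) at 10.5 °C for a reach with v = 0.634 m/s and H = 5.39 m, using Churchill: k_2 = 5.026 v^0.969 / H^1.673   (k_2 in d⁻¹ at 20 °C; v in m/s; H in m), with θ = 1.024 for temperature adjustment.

k_2 ≈ 0.154 d⁻¹

k_2(20) = 5.026 × 0.634^0.969 / 5.39^1.673 = 5.026 × 0.6430 / 16.75 = 0.1930 d⁻¹.
k_2(10.5) = 0.1930 × 1.024^(10.5−20) = 0.1930 × 0.7983 = 0.1540 d⁻¹.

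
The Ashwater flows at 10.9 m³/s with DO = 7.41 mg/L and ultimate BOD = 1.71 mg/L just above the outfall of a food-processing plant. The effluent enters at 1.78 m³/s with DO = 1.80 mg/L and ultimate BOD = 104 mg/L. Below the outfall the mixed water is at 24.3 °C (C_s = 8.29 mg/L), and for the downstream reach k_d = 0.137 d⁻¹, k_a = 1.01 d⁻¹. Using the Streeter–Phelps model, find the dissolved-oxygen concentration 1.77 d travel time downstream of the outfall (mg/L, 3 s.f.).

Mixed DO = (10.9×7.41 + 1.78×1.80)/(10.9+1.78) = 83.97/12.68 = 6.622 mg/L.
Mixed L₀ = (10.9×1.71 + 1.78×104)/(12.68) = 203.8/12.68 = 16.07 mg/L.
Initial deficit D₀ = C_s − DO₀ = 8.29 − 6.622 = 1.668 mg/L.
D(1.77) = [0.137×16.07/(1.01−0.137)](e^(−0.137×1.77) − e^(−1.01×1.77)) + 1.668 e^(−1.01×1.77)
= 2.522 × (0.7847 − 0.1673) + 1.668 × 0.1673 = 1.836 mg/L.
DO = 8.29 − 1.836 = 6.454 mg/L.

DO ≈ 6.45 mg/L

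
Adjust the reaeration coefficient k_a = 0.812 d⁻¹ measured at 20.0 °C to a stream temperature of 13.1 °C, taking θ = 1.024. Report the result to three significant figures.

k_a(T₂) = k_a(T₁) · θ^(T₂−T₁) = 0.812 × 1.024^(13.1−20.0)
= 0.812 × 1.024^-6.90 = 0.812 × 0.8490 = 0.6894 d⁻¹.

k_a ≈ 0.689 d⁻¹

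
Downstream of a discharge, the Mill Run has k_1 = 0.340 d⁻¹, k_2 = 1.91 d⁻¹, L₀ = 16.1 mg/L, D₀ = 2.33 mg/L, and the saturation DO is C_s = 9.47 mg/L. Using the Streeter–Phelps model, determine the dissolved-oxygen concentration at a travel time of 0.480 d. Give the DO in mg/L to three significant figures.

DO ≈ 6.97 mg/L

k_1 L₀/(k_2−k_1) = 0.340×16.1/(1.91−0.340) = 5.474/1.570 = 3.487 mg/L.
e^(−k_1 t) = e^(−0.340×0.4800) = 0.8494; e^(−k_2 t) = e^(−1.91×0.4800) = 0.3998.
D = 3.487 × (0.8494 − 0.3998) + 2.33 × 0.3998 = 1.568 + 0.9315 = 2.499 mg/L.
DO = C_s − D = 9.47 − 2.499 = 6.971 mg/L.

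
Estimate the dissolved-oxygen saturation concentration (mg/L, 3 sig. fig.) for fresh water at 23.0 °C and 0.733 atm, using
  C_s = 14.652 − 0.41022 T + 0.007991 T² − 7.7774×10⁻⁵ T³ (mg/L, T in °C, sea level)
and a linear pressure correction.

C_s ≈ 6.23 mg/L

At sea level: C_s = 14.652 − 0.41022×23.0 + 0.007991×23.0² − 7.7774×10⁻⁵×23.0³ = 8.498 mg/L.
Pressure correction: C_s' = 8.498 × 0.733 = 6.229 mg/L.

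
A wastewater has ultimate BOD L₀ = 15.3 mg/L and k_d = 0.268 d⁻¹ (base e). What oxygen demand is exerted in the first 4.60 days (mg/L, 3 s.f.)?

y ≈ 10.8 mg/L

y_t = L₀(1 − e^(−k_d t)) = 15.3 × (1 − e^(−0.268×4.60))
= 15.3 × (1 − 0.2915) = 15.3 × 0.7085 = 10.84 mg/L.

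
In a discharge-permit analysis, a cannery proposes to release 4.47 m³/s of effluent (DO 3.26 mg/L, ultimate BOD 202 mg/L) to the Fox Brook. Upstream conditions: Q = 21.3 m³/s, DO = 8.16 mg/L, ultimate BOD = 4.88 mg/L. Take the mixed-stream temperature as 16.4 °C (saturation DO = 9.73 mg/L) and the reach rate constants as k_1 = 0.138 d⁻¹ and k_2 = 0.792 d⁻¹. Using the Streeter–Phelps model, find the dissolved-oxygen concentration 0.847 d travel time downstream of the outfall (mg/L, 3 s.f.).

Mixed DO = (21.3×8.16 + 4.47×3.26)/(21.3+4.47) = 188.4/25.77 = 7.310 mg/L.
Mixed L₀ = (21.3×4.88 + 4.47×202)/(25.77) = 1007/25.77 = 39.07 mg/L.
Initial deficit D₀ = C_s − DO₀ = 9.73 − 7.310 = 2.420 mg/L.
D(0.847) = [0.138×39.07/(0.792−0.138)](e^(−0.138×0.847) − e^(−0.792×0.847)) + 2.420 e^(−0.792×0.847)
= 8.245 × (0.8897 − 0.5113) + 2.420 × 0.5113 = 4.357 mg/L.
DO = 9.73 − 4.357 = 5.373 mg/L.

DO ≈ 5.37 mg/L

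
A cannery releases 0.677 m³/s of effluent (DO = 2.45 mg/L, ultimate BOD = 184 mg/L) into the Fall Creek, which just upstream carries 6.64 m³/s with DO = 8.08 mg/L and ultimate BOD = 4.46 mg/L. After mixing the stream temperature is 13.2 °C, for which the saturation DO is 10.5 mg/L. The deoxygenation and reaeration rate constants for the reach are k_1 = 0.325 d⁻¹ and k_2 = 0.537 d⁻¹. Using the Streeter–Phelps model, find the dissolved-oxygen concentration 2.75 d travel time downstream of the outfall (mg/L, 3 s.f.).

DO ≈ 3.99 mg/L

Mixed DO = (6.64×8.08 + 0.677×2.45)/(6.64+0.677) = 55.31/7.317 = 7.559 mg/L.
Mixed L₀ = (6.64×4.46 + 0.677×184)/(7.317) = 154.2/7.317 = 21.07 mg/L.
Initial deficit D₀ = C_s − DO₀ = 10.5 − 7.559 = 2.941 mg/L.
D(2.75) = [0.325×21.07/(0.537−0.325)](e^(−0.325×2.75) − e^(−0.537×2.75)) + 2.941 e^(−0.537×2.75)
= 32.30 × (0.4091 − 0.2284) + 2.941 × 0.2284 = 6.510 mg/L.
DO = 10.5 − 6.510 = 3.990 mg/L.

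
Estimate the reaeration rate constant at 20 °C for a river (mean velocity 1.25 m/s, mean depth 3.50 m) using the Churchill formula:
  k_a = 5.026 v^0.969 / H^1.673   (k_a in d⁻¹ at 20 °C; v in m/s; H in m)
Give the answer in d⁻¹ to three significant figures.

k_a = 5.026 × 1.25^0.969 / 3.50^1.673 = 5.026 × 1.241 / 8.133 = 0.7672 d⁻¹.

k_a ≈ 0.767 d⁻¹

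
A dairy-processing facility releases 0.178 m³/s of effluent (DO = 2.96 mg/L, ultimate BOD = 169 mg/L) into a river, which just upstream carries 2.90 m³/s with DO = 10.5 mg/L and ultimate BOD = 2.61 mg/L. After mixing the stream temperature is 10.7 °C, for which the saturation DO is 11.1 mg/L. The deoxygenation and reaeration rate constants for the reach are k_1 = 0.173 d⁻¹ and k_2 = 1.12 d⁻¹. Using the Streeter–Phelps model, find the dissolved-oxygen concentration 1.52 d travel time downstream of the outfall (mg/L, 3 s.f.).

DO ≈ 9.60 mg/L

Mixed DO = (2.90×10.5 + 0.178×2.96)/(2.90+0.178) = 30.98/3.078 = 10.06 mg/L.
Mixed L₀ = (2.90×2.61 + 0.178×169)/(3.078) = 37.65/3.078 = 12.23 mg/L.
Initial deficit D₀ = C_s − DO₀ = 11.1 − 10.06 = 1.036 mg/L.
D(1.52) = [0.173×12.23/(1.12−0.173)](e^(−0.173×1.52) − e^(−1.12×1.52)) + 1.036 e^(−1.12×1.52)
= 2.235 × (0.7688 − 0.1822) + 1.036 × 0.1822 = 1.499 mg/L.
DO = 11.1 − 1.499 = 9.601 mg/L.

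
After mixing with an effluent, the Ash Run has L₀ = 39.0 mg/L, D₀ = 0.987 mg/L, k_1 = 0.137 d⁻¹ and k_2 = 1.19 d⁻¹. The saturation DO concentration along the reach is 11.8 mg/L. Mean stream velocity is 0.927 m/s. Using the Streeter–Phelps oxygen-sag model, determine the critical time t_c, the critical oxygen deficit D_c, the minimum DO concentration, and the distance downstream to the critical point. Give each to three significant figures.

t_c ≈ 1.85 d; D_c ≈ 3.49 mg/L; min DO ≈ 8.31 mg/L; x_c ≈ 148 km

t_c = [1/(k_2−k_1)] ln[(k_2/k_1)(1 − D₀(k_2−k_1)/(k_1 L₀))]
= [1/(1.19−0.137)] ln[(1.19/0.137)(1 − 0.987×1.053/(0.137×39.0))]
= (1/1.053) ln[8.686 × 0.8055] = 0.9497 × ln(6.997) = 0.9497 × 1.945 = 1.847 d.
L(t_c) = L₀ e^(−k_1 t_c) = 39.0 × 0.7764 = 30.28 mg/L, and at the critical point k_2 D_c = k_1 L, so D_c = (0.137/1.19) × 30.28 = 3.486 mg/L.
Minimum DO = C_s − D_c = 11.8 − 3.486 = 8.314 mg/L.
x_c = v t_c = 0.927 m/s × 1.847 d × 86400 s/d = 148000 m ≈ 148 km.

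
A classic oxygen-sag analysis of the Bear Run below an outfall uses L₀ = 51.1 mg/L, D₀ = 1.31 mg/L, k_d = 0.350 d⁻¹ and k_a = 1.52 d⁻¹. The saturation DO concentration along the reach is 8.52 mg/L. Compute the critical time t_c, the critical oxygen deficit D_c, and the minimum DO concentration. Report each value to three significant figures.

t_c = [1/(k_a−k_d)] ln[(k_a/k_d)(1 − D₀(k_a−k_d)/(k_d L₀))]
= [1/(1.52−0.350)] ln[(1.52/0.350)(1 − 1.31×1.170/(0.350×51.1))]
= (1/1.170) ln[4.343 × 0.9143] = 0.8547 × ln(3.971) = 0.8547 × 1.379 = 1.179 d.
L(t_c) = L₀ e^(−k_d t_c) = 51.1 × 0.6620 = 33.83 mg/L, and at the critical point k_a D_c = k_d L, so D_c = (0.350/1.52) × 33.83 = 7.789 mg/L.
Minimum DO = C_s − D_c = 8.52 − 7.789 = 0.7307 mg/L.

t_c ≈ 1.18 d; D_c ≈ 7.79 mg/L; min DO ≈ 0.731 mg/L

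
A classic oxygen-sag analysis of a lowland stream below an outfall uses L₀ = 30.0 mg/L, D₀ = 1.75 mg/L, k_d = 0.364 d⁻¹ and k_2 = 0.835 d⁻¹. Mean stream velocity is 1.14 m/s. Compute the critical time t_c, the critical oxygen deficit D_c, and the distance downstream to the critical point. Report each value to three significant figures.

t_c ≈ 1.60 d; D_c ≈ 7.31 mg/L; x_c ≈ 157 km

t_c = [1/(k_2−k_d)] ln[(k_2/k_d)(1 − D₀(k_2−k_d)/(k_d L₀))]
= [1/(0.835−0.364)] ln[(0.835/0.364)(1 − 1.75×0.4710/(0.364×30.0))]
= (1/0.4710) ln[2.294 × 0.9245] = 2.123 × ln(2.121) = 2.123 × 0.7518 = 1.596 d.
D_c = (k_d/k_2) L₀ e^(−k_d t_c) = (0.364/0.835) × 30.0 × e^(−0.364×1.596) = 0.4359 × 30.0 × 0.5593 = 7.315 mg/L.
x_c = v t_c = 1.14 m/s × 1.596 d × 86400 s/d = 157200 m ≈ 157 km.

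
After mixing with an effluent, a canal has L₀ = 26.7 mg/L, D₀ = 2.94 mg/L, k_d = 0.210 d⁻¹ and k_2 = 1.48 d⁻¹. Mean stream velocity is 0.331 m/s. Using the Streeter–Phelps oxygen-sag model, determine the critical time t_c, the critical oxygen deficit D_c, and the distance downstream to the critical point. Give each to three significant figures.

With k_2/k_d = 7.048 and 1 − D₀(k_2−k_d)/(k_d L₀) = 0.3341,
t_c = ln(7.048 × 0.3341) / (1.48 − 0.210) = ln(2.354) / 1.270 = 0.8563/1.270 = 0.6743 d.
L(t_c) = L₀ e^(−k_d t_c) = 26.7 × 0.8680 = 23.17 mg/L, and at the critical point k_2 D_c = k_d L, so D_c = (0.210/1.48) × 23.17 = 3.288 mg/L.
x_c = v t_c = 0.331 m/s × 0.6743 d × 86400 s/d = 19280 m ≈ 19.3 km.

t_c ≈ 0.674 d; D_c ≈ 3.29 mg/L; x_c ≈ 19.3 km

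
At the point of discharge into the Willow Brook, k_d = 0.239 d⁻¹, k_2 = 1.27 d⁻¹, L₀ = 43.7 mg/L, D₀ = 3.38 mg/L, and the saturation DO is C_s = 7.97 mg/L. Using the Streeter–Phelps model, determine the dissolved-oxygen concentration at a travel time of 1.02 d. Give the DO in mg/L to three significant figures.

k_d L₀/(k_2−k_d) = 0.239×43.7/(1.27−0.239) = 10.44/1.031 = 10.13 mg/L.
e^(−k_d t) = e^(−0.239×1.020) = 0.7837; e^(−k_2 t) = e^(−1.27×1.020) = 0.2738.
D = 10.13 × (0.7837 − 0.2738) + 3.38 × 0.2738 = 5.165 + 0.9254 = 6.091 mg/L.
DO = C_s − D = 7.97 − 6.091 = 1.879 mg/L.

DO ≈ 1.88 mg/L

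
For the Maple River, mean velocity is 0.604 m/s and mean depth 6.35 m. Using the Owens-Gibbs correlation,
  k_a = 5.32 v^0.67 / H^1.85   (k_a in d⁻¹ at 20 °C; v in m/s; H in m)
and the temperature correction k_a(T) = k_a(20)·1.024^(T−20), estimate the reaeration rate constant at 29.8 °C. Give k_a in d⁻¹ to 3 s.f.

k_a ≈ 0.157 d⁻¹

k_a(20) = 5.32 × 0.604^0.67 / 6.35^1.85 = 5.32 × 0.7133 / 30.56 = 0.1242 d⁻¹.
k_a(29.8) = 0.1242 × 1.024^(29.8−20) = 0.1242 × 1.262 = 0.1567 d⁻¹.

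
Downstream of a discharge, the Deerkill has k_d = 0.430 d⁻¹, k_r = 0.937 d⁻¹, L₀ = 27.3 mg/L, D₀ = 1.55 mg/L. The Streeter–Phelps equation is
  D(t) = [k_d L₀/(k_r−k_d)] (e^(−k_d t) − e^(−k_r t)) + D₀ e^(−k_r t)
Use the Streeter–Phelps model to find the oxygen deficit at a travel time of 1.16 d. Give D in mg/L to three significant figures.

D ≈ 6.77 mg/L

k_d L₀/(k_r−k_d) = 0.430×27.3/(0.937−0.430) = 11.74/0.5070 = 23.15 mg/L.
e^(−k_d t) = e^(−0.430×1.160) = 0.6073; e^(−k_r t) = e^(−0.937×1.160) = 0.3373.
D = 23.15 × (0.6073 − 0.3373) + 1.55 × 0.3373 = 6.252 + 0.5227 = 6.774 mg/L.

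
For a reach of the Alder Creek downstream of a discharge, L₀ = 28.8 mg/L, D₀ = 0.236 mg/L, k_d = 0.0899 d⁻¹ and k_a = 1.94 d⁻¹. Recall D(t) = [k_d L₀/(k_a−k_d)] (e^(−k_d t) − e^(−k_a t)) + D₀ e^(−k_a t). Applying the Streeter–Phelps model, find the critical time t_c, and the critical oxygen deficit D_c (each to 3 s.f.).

t_c ≈ 1.56 d; D_c ≈ 1.16 mg/L

t_c = [1/(k_a−k_d)] ln[(k_a/k_d)(1 − D₀(k_a−k_d)/(k_d L₀))]
= [1/(1.94−0.0899)] ln[(1.94/0.0899)(1 − 0.236×1.850/(0.0899×28.8))]
= (1/1.850) ln[21.58 × 0.8314] = 0.5405 × ln(17.94) = 0.5405 × 2.887 = 1.560 d.
D_c = (k_d/k_a) L₀ e^(−k_d t_c) = (0.0899/1.94) × 28.8 × e^(−0.0899×1.560) = 0.04634 × 28.8 × 0.8691 = 1.160 mg/L.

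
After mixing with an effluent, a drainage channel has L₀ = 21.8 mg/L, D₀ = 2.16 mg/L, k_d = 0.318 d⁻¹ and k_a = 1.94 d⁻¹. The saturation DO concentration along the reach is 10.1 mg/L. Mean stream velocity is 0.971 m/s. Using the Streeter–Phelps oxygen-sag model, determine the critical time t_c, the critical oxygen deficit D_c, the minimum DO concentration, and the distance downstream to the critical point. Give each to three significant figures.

With k_a/k_d = 6.101 and 1 − D₀(k_a−k_d)/(k_d L₀) = 0.4946,
t_c = ln(6.101 × 0.4946) / (1.94 − 0.318) = ln(3.017) / 1.622 = 1.104/1.622 = 0.6809 d.
D_c = (k_d/k_a) L₀ e^(−k_d t_c) = (0.318/1.94) × 21.8 × e^(−0.318×0.6809) = 0.1639 × 21.8 × 0.8053 = 2.878 mg/L.
Minimum DO = C_s − D_c = 10.1 − 2.878 = 7.222 mg/L.
x_c = v t_c = 0.971 m/s × 0.6809 d × 86400 s/d = 57120 m ≈ 57.1 km.

t_c ≈ 0.681 d; D_c ≈ 2.88 mg/L; min DO ≈ 7.22 mg/L; x_c ≈ 57.1 km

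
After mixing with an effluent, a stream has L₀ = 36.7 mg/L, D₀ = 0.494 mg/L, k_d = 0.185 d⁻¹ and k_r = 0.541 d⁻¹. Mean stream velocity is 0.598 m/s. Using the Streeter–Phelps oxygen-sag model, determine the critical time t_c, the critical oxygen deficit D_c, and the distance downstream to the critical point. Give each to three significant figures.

With k_r/k_d = 2.924 and 1 − D₀(k_r−k_d)/(k_d L₀) = 0.9741,
t_c = ln(2.924 × 0.9741) / (0.541 − 0.185) = ln(2.849) / 0.3560 = 1.047/0.3560 = 2.941 d.
L(t_c) = L₀ e^(−k_d t_c) = 36.7 × 0.5804 = 21.30 mg/L, and at the critical point k_r D_c = k_d L, so D_c = (0.185/0.541) × 21.30 = 7.284 mg/L.
x_c = v t_c = 0.598 m/s × 2.941 d × 86400 s/d = 151900 m ≈ 152 km.

t_c ≈ 2.94 d; D_c ≈ 7.28 mg/L; x_c ≈ 152 km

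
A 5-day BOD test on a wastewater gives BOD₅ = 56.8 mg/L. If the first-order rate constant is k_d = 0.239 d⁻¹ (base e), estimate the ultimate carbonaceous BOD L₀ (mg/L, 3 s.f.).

BOD₅ = L₀(1 − e^(−5k_d)) ⇒ L₀ = BOD₅ / (1 − e^(−5×0.239))
= 56.8 / (1 − 0.3027) = 56.8 / 0.6973 = 81.46 mg/L.

L₀ ≈ 81.5 mg/L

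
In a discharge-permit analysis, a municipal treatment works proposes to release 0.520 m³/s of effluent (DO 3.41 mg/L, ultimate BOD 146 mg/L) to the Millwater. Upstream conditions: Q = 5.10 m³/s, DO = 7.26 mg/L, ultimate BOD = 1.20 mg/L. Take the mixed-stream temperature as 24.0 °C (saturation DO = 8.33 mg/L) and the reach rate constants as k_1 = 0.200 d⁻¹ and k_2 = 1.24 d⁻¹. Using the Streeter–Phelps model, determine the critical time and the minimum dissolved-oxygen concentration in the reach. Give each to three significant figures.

Mixed DO = (5.10×7.26 + 0.520×3.41)/(5.10+0.520) = 38.80/5.620 = 6.904 mg/L.
Mixed L₀ = (5.10×1.20 + 0.520×146)/(5.620) = 82.04/5.620 = 14.60 mg/L.
Initial deficit D₀ = C_s − DO₀ = 8.33 − 6.904 = 1.426 mg/L.
t_c = (1/1.040) ln[(1.24/0.200)(1 − 1.426×1.040/(0.200×14.60))] = 0.9615 × ln(3.050) = 1.072 d.
D_c = (0.200/1.24) × 14.60 × e^(−0.200×1.072) = 0.1613 × 14.60 × 0.8070 = 1.900 mg/L.
Minimum DO = 8.33 − 1.900 = 6.430 mg/L.

t_c ≈ 1.07 d; minimum DO ≈ 6.43 mg/L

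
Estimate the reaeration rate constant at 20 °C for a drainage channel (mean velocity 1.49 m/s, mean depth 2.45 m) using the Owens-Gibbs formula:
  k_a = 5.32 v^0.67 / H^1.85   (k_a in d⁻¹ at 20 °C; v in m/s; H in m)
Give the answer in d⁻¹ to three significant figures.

k_a ≈ 1.32 d⁻¹

k_a = 5.32 × 1.49^0.67 / 2.45^1.85 = 5.32 × 1.306 / 5.248 = 1.324 d⁻¹.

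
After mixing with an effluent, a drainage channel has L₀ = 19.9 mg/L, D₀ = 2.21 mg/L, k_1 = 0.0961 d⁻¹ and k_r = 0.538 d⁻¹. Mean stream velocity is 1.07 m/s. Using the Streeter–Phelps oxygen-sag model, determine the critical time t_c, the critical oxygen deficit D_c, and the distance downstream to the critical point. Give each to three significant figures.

t_c ≈ 2.28 d; D_c ≈ 2.86 mg/L; x_c ≈ 211 km

With k_r/k_1 = 5.598 and 1 − D₀(k_r−k_1)/(k_1 L₀) = 0.4893,
t_c = ln(5.598 × 0.4893) / (0.538 − 0.0961) = ln(2.739) / 0.4419 = 1.008/0.4419 = 2.280 d.
D_c = (k_1/k_r) L₀ e^(−k_1 t_c) = (0.0961/0.538) × 19.9 × e^(−0.0961×2.280) = 0.1786 × 19.9 × 0.8032 = 2.855 mg/L.
x_c = v t_c = 1.07 m/s × 2.280 d × 86400 s/d = 210800 m ≈ 211 km.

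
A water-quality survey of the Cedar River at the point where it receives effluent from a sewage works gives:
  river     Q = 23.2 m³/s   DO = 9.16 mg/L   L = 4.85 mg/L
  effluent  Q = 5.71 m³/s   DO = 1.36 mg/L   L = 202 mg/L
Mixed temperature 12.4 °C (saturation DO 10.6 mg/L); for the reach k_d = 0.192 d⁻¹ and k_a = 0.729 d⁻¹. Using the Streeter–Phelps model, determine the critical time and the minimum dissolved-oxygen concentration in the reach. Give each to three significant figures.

t_c ≈ 2.09 d; minimum DO ≈ 2.88 mg/L

Mixed DO = (23.2×9.16 + 5.71×1.36)/(23.2+5.71) = 220.3/28.91 = 7.619 mg/L.
Mixed L₀ = (23.2×4.85 + 5.71×202)/(28.91) = 1266/28.91 = 43.79 mg/L.
Initial deficit D₀ = C_s − DO₀ = 10.6 − 7.619 = 2.981 mg/L.
t_c = (1/0.5370) ln[(0.729/0.192)(1 − 2.981×0.5370/(0.192×43.79))] = 1.862 × ln(3.074) = 2.091 d.
D_c = (0.192/0.729) × 43.79 × e^(−0.192×2.091) = 0.2634 × 43.79 × 0.6693 = 7.719 mg/L.
Minimum DO = 10.6 − 7.719 = 2.881 mg/L.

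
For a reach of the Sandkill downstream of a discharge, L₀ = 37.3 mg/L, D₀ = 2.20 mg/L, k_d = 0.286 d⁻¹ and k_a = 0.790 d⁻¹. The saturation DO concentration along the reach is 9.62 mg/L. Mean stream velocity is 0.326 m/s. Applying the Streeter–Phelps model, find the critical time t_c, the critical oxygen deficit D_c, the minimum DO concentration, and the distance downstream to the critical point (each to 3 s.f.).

t_c = [1/(k_a−k_d)] ln[(k_a/k_d)(1 − D₀(k_a−k_d)/(k_d L₀))]
= [1/(0.790−0.286)] ln[(0.790/0.286)(1 − 2.20×0.5040/(0.286×37.3))]
= (1/0.5040) ln[2.762 × 0.8961] = 1.984 × ln(2.475) = 1.984 × 0.9063 = 1.798 d.
D_c = (k_d/k_a) L₀ e^(−k_d t_c) = (0.286/0.790) × 37.3 × e^(−0.286×1.798) = 0.3620 × 37.3 × 0.5979 = 8.074 mg/L.
Minimum DO = C_s − D_c = 9.62 − 8.074 = 1.546 mg/L.
x_c = v t_c = 0.326 m/s × 1.798 d × 86400 s/d = 50650 m ≈ 50.6 km.

t_c ≈ 1.80 d; D_c ≈ 8.07 mg/L; min DO ≈ 1.55 mg/L; x_c ≈ 50.6 km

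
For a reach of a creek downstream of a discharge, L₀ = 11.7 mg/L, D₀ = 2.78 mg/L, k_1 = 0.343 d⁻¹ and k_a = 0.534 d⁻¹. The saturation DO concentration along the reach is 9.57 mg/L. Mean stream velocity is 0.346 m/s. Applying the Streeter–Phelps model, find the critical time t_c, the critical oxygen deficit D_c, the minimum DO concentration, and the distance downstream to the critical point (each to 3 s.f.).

With k_a/k_1 = 1.557 and 1 − D₀(k_a−k_1)/(k_1 L₀) = 0.8677,
t_c = ln(1.557 × 0.8677) / (0.534 − 0.343) = ln(1.351) / 0.1910 = 0.3007/0.1910 = 1.575 d.
L(t_c) = L₀ e^(−k_1 t_c) = 11.7 × 0.5827 = 6.818 mg/L, and at the critical point k_a D_c = k_1 L, so D_c = (0.343/0.534) × 6.818 = 4.379 mg/L.
Minimum DO = C_s − D_c = 9.57 − 4.379 = 5.191 mg/L.
x_c = v t_c = 0.346 m/s × 1.575 d × 86400 s/d = 47070 m ≈ 47.1 km.

t_c ≈ 1.57 d; D_c ≈ 4.38 mg/L; min DO ≈ 5.19 mg/L; x_c ≈ 47.1 km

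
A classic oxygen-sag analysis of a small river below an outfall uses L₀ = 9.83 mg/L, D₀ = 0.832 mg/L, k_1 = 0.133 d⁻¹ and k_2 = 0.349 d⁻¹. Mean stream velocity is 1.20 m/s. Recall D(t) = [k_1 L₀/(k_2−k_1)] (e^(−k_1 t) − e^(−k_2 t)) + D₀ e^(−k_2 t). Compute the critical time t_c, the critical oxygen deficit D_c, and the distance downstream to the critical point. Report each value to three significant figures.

t_c ≈ 3.78 d; D_c ≈ 2.27 mg/L; x_c ≈ 392 km

t_c = [1/(k_2−k_1)] ln[(k_2/k_1)(1 − D₀(k_2−k_1)/(k_1 L₀))]
= [1/(0.349−0.133)] ln[(0.349/0.133)(1 − 0.832×0.2160/(0.133×9.83))]
= (1/0.2160) ln[2.624 × 0.8625] = 4.630 × ln(2.263) = 4.630 × 0.8169 = 3.782 d.
D_c = (k_1/k_2) L₀ e^(−k_1 t_c) = (0.133/0.349) × 9.83 × e^(−0.133×3.782) = 0.3811 × 9.83 × 0.6047 = 2.265 mg/L.
x_c = v t_c = 1.20 m/s × 3.782 d × 86400 s/d = 392100 m ≈ 392 km.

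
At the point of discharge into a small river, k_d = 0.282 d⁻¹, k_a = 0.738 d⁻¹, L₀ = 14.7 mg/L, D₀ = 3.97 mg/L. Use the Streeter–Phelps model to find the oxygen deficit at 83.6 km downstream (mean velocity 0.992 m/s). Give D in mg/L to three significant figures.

D ≈ 4.41 mg/L

Travel time t = x/v = 83.6 km / (0.992 m/s) = 83600 m / 0.992 m/s = 84270 s = 0.9754 d.
k_d L₀/(k_a−k_d) = 0.282×14.7/(0.738−0.282) = 4.145/0.4560 = 9.091 mg/L.
e^(−k_d t) = e^(−0.282×0.9754) = 0.7595; e^(−k_a t) = e^(−0.738×0.9754) = 0.4868.
D = 9.091 × (0.7595 − 0.4868) + 3.97 × 0.4868 = 2.479 + 1.933 = 4.412 mg/L.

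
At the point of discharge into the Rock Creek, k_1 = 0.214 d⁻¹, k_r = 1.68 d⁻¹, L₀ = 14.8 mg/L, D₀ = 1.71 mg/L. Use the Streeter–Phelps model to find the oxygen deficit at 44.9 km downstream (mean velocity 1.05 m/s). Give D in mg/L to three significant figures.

Travel time t = x/v = 44.9 km / (1.05 m/s) = 44900 m / 1.05 m/s = 42760 s = 0.4949 d.
k_1 L₀/(k_r−k_1) = 0.214×14.8/(1.68−0.214) = 3.167/1.466 = 2.160 mg/L.
e^(−k_1 t) = e^(−0.214×0.4949) = 0.8995; e^(−k_r t) = e^(−1.68×0.4949) = 0.4354.
D = 2.160 × (0.8995 − 0.4354) + 1.71 × 0.4354 = 1.003 + 0.7445 = 1.747 mg/L.

D ≈ 1.75 mg/L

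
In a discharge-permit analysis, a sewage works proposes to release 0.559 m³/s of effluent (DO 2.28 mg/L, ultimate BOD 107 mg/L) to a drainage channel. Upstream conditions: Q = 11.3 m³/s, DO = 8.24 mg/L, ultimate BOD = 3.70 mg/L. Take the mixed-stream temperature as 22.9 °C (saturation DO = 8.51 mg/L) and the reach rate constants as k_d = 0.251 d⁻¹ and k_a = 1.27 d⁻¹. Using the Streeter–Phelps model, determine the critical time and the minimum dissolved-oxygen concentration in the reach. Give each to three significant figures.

t_c ≈ 1.29 d; minimum DO ≈ 7.29 mg/L

Mixed DO = (11.3×8.24 + 0.559×2.28)/(11.3+0.559) = 94.39/11.86 = 7.959 mg/L.
Mixed L₀ = (11.3×3.70 + 0.559×107)/(11.86) = 101.6/11.86 = 8.569 mg/L.
Initial deficit D₀ = C_s − DO₀ = 8.51 − 7.959 = 0.5509 mg/L.
t_c = (1/1.019) ln[(1.27/0.251)(1 − 0.5509×1.019/(0.251×8.569))] = 0.9814 × ln(3.739) = 1.294 d.
D_c = (0.251/1.27) × 8.569 × e^(−0.251×1.294) = 0.1976 × 8.569 × 0.7226 = 1.224 mg/L.
Minimum DO = 8.51 − 1.224 = 7.286 mg/L.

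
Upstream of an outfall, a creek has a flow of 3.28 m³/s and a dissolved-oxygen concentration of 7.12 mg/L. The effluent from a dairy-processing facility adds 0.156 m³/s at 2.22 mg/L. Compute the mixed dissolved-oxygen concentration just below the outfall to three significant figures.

6.90 mg/L

Flow-weighted mixing: C = (Q_r C_r + Q_w C_w)/(Q_r + Q_w)
= (3.28×7.12 + 0.156×2.22)/(3.28 + 0.156) = 23.70/3.436 = 6.898 mg/L.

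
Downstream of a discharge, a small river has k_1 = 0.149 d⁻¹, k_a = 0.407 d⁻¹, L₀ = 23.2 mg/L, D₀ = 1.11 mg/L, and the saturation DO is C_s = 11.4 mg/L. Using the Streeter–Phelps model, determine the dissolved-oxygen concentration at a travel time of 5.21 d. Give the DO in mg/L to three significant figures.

k_1 L₀/(k_a−k_1) = 0.149×23.2/(0.407−0.149) = 3.457/0.2580 = 13.40 mg/L.
e^(−k_1 t) = e^(−0.149×5.210) = 0.4601; e^(−k_a t) = e^(−0.407×5.210) = 0.1200.
D = 13.40 × (0.4601 − 0.1200) + 1.11 × 0.1200 = 4.557 + 0.1332 = 4.690 mg/L.
DO = C_s − D = 11.4 − 4.690 = 6.710 mg/L.

DO ≈ 6.71 mg/L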